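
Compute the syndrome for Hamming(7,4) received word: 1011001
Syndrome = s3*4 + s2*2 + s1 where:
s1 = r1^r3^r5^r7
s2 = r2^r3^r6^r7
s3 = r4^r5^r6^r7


s1=1, s2=0, s3=0

Syndrome = 1 (error at position 1)


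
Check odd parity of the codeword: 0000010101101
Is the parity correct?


Number of 1s: 5

Yes, parity is correct (5 ones)


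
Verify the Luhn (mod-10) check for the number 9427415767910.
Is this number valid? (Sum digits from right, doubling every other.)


Luhn sum = 62
62 mod 10 = 2

Invalid (Luhn sum mod 10 = 2)


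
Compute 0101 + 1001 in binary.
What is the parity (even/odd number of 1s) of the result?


0101 = 5
1001 = 9
Sum = 14 = 1110
1s count = 3

odd parity (3 ones in 1110)


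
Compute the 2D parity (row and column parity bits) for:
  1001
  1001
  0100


Row parities: 001
Column parities: 0100

Row P: 001, Col P: 0100, Corner: 1


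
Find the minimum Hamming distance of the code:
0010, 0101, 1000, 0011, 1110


Comparing all pairs, minimum distance: 1
Can detect 0 errors, correct 0 errors

1


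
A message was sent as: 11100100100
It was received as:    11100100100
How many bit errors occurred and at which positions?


XOR: 00000000000

0 errors (received matches sent)


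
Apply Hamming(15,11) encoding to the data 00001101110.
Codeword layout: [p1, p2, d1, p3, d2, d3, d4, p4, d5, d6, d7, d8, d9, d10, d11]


Parity bits: p1=0, p2=0, p3=1, p4=1

000100011101110


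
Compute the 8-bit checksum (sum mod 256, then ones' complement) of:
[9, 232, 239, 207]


Sum = 687 mod 256 = 175
Complement = 80

80


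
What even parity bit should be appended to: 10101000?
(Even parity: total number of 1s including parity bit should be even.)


Number of 1s in data: 3
Parity bit: 1

1


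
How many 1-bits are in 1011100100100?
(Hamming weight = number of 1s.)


Counting 1s in 1011100100100

6


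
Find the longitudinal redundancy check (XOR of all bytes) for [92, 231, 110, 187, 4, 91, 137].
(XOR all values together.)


XOR chain: 92 ^ 231 ^ 110 ^ 187 ^ 4 ^ 91 ^ 137 = 184

184


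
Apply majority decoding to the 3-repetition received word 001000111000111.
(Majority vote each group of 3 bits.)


Groups: 001, 000, 111, 000, 111
Majority votes: 00101

00101


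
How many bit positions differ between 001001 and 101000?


XOR: 100001
Count of 1s: 2

2


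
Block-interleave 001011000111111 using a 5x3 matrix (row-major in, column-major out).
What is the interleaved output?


Matrix:
  001
  011
  000
  111
  111
Read columns: 000110101111011

000110101111011


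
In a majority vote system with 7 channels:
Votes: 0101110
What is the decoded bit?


Ones: 4 out of 7
Threshold: 4

1 (4/7 voted 1)


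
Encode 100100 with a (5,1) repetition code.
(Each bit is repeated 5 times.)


Each bit -> 5 copies

111110000000000111110000000000


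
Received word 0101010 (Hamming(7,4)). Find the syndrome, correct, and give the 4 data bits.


Syndrome = 0: no error detected

Data: 0010 (no errors)


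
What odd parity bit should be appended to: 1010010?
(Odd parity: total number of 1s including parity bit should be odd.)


Number of 1s in data: 3
Parity bit: 0

0


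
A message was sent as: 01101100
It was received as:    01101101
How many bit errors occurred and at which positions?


XOR: 00000001

1 error(s) at position(s): 7


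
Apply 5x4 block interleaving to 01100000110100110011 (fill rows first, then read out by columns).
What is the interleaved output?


Matrix:
  0110
  0000
  1101
  0011
  0011
Read columns: 00100101001001100111

00100101001001100111


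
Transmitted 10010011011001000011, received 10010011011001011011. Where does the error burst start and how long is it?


XOR: 00000000000000011000

Burst at position 15, length 2


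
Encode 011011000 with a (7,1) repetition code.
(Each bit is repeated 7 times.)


Each bit -> 7 copies

000000011111111111111000000011111111111111000000000000000000000


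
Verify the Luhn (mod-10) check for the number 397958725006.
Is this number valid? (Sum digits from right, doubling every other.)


Luhn sum = 52
52 mod 10 = 2

Invalid (Luhn sum mod 10 = 2)


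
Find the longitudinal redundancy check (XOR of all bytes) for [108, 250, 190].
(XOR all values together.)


XOR chain: 108 ^ 250 ^ 190 = 40

40


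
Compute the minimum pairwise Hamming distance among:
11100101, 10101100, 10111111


Comparing all pairs, minimum distance: 3
Can detect 2 errors, correct 1 errors

3


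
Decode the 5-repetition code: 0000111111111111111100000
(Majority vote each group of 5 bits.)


Groups: 00001, 11111, 11111, 11111, 00000
Majority votes: 01110

01110


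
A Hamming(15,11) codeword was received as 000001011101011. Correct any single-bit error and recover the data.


Syndrome = 0: no error detected

Data: 00101101011 (no errors)


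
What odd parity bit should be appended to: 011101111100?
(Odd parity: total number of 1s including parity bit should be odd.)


Number of 1s in data: 8
Parity bit: 1

1


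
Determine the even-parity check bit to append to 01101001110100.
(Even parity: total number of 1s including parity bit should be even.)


Number of 1s in data: 7
Parity bit: 1

1


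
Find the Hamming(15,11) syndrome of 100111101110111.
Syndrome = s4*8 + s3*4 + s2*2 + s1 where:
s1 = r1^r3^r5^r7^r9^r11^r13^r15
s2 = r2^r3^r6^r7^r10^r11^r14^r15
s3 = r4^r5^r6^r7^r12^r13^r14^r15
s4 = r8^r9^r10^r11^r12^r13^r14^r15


s1=1, s2=0, s3=1, s4=0

Syndrome = 5 (error at position 5)


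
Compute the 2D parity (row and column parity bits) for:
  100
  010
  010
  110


Row parities: 1110
Column parities: 010

Row P: 1110, Col P: 010, Corner: 1


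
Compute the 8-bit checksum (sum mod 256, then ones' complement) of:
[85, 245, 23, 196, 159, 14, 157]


Sum = 879 mod 256 = 111
Complement = 144

144


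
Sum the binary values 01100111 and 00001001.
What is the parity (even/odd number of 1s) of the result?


01100111 = 103
00001001 = 9
Sum = 112 = 1110000
1s count = 3

odd parity (3 ones in 1110000)


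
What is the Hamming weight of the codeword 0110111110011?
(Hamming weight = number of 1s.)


Counting 1s in 0110111110011

9


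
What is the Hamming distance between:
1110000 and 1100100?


XOR: 0010100
Count of 1s: 2

2


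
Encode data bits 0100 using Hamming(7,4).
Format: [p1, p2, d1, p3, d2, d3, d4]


Parity bits: p1=1, p2=0, p3=1

1001100


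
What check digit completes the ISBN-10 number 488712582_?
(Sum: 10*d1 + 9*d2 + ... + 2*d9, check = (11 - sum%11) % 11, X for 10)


Weighted sum: 289
289 mod 11 = 3

Check digit: 8


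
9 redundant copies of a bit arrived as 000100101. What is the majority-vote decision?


Ones: 3 out of 9
Threshold: 5

0 (3/9 voted 1)


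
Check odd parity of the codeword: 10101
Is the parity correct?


Number of 1s: 3

Yes, parity is correct (3 ones)


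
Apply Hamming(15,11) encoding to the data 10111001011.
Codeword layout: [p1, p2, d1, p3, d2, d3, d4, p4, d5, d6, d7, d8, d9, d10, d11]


Parity bits: p1=0, p2=1, p3=1, p4=0

011101101001011


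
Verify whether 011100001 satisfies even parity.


Number of 1s: 4

Yes, parity is correct (4 ones)


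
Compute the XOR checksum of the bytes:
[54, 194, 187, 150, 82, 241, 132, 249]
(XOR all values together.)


XOR chain: 54 ^ 194 ^ 187 ^ 150 ^ 82 ^ 241 ^ 132 ^ 249 = 7

7


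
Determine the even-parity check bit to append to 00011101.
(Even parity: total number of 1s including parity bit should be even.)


Number of 1s in data: 4
Parity bit: 0

0


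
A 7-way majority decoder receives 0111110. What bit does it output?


Ones: 5 out of 7
Threshold: 4

1 (5/7 voted 1)


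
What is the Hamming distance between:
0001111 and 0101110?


XOR: 0100001
Count of 1s: 2

2


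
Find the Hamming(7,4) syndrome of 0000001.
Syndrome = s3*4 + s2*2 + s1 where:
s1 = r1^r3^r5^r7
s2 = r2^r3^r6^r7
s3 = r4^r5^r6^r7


s1=1, s2=1, s3=1

Syndrome = 7 (error at position 7)


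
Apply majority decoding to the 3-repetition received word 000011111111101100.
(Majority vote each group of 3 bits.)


Groups: 000, 011, 111, 111, 101, 100
Majority votes: 011110

011110


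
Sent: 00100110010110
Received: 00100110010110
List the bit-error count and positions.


XOR: 00000000000000

0 errors (received matches sent)


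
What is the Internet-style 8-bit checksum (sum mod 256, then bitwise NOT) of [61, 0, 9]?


Sum = 70 mod 256 = 70
Complement = 185

185


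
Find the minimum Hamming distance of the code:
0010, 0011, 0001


Comparing all pairs, minimum distance: 1
Can detect 0 errors, correct 0 errors

1


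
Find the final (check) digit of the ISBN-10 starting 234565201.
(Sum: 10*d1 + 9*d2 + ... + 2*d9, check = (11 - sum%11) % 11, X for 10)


Weighted sum: 185
185 mod 11 = 9

Check digit: 2


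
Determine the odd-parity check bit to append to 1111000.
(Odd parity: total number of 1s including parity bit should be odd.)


Number of 1s in data: 4
Parity bit: 1

1


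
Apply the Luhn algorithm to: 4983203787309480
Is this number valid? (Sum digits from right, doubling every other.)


Luhn sum = 84
84 mod 10 = 4

Invalid (Luhn sum mod 10 = 4)


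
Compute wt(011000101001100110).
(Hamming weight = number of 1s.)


Counting 1s in 011000101001100110

8


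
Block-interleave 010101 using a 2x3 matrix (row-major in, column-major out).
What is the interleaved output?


Matrix:
  010
  101
Read columns: 011001

011001


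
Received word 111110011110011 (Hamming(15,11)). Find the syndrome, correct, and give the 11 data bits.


Syndrome = 0: no error detected

Data: 11001110011 (no errors)


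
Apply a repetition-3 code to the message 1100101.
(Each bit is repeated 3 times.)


Each bit -> 3 copies

111111000000111000111


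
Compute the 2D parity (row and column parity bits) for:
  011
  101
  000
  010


Row parities: 0001
Column parities: 100

Row P: 0001, Col P: 100, Corner: 1


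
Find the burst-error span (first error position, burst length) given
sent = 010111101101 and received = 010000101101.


XOR: 000111000000

Burst at position 3, length 3


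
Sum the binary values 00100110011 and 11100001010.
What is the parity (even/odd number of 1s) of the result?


00100110011 = 307
11100001010 = 1802
Sum = 2109 = 100000111101
1s count = 6

even parity (6 ones in 100000111101)


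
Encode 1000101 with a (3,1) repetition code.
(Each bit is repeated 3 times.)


Each bit -> 3 copies

111000000000111000111


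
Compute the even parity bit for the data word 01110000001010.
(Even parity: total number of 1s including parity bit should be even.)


Number of 1s in data: 5
Parity bit: 1

1


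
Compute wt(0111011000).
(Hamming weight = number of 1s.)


Counting 1s in 0111011000

5


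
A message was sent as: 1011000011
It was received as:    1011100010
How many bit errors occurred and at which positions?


XOR: 0000100001

2 error(s) at position(s): 4, 9


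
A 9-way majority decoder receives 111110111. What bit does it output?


Ones: 8 out of 9
Threshold: 5

1 (8/9 voted 1)


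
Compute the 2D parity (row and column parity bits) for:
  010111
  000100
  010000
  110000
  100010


Row parities: 01100
Column parities: 010001

Row P: 01100, Col P: 010001, Corner: 0


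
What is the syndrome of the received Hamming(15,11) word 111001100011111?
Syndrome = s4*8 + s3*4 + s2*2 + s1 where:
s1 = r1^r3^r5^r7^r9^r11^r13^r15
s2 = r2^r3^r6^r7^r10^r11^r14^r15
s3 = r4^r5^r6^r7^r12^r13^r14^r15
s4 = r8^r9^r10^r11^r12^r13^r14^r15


s1=0, s2=1, s3=0, s4=1

Syndrome = 10 (error at position 10)


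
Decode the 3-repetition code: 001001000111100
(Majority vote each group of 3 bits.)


Groups: 001, 001, 000, 111, 100
Majority votes: 00010

00010


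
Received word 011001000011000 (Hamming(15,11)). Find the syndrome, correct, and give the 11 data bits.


Syndrome = 0: no error detected

Data: 10100011000 (no errors)


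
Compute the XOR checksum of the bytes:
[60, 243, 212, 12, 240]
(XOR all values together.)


XOR chain: 60 ^ 243 ^ 212 ^ 12 ^ 240 = 231

231


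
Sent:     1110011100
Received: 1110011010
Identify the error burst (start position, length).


XOR: 0000000110

Burst at position 7, length 2


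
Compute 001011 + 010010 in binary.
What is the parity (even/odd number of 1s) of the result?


001011 = 11
010010 = 18
Sum = 29 = 11101
1s count = 4

even parity (4 ones in 11101)


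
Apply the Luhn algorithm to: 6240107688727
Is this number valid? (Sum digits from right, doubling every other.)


Luhn sum = 58
58 mod 10 = 8

Invalid (Luhn sum mod 10 = 8)


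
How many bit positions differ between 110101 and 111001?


XOR: 001100
Count of 1s: 2

2


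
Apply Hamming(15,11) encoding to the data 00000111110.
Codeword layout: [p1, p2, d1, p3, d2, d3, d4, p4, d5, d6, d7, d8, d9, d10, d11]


Parity bits: p1=0, p2=1, p3=1, p4=1

010100010111110


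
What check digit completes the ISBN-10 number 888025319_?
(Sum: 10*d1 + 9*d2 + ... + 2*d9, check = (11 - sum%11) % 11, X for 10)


Weighted sum: 286
286 mod 11 = 0

Check digit: 0


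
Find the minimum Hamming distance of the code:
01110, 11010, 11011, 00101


Comparing all pairs, minimum distance: 1
Can detect 0 errors, correct 0 errors

1


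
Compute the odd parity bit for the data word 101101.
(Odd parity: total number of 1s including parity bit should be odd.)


Number of 1s in data: 4
Parity bit: 1

1


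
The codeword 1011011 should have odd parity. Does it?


Number of 1s: 5

Yes, parity is correct (5 ones)


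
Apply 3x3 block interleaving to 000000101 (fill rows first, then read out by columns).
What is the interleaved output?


Matrix:
  000
  000
  101
Read columns: 001000001

001000001


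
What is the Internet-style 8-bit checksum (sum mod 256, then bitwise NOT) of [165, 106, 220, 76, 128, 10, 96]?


Sum = 801 mod 256 = 33
Complement = 222

222


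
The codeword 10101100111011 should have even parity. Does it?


Number of 1s: 9

No, parity error (9 ones)


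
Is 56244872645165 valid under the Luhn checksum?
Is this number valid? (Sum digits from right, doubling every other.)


Luhn sum = 55
55 mod 10 = 5

Invalid (Luhn sum mod 10 = 5)


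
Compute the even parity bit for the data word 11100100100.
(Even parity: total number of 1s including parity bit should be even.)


Number of 1s in data: 5
Parity bit: 1

1


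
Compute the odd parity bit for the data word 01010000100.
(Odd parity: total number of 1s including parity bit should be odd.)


Number of 1s in data: 3
Parity bit: 0

0


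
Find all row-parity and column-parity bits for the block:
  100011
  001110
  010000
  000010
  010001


Row parities: 11110
Column parities: 101110

Row P: 11110, Col P: 101110, Corner: 0


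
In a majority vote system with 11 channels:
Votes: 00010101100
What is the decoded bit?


Ones: 4 out of 11
Threshold: 6

0 (4/11 voted 1)


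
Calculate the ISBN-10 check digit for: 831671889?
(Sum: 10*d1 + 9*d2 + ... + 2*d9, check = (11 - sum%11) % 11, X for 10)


Weighted sum: 278
278 mod 11 = 3

Check digit: 8


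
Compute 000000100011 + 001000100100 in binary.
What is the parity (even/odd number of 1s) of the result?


000000100011 = 35
001000100100 = 548
Sum = 583 = 1001000111
1s count = 5

odd parity (5 ones in 1001000111)


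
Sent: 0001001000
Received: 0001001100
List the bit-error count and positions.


XOR: 0000000100

1 error(s) at position(s): 7


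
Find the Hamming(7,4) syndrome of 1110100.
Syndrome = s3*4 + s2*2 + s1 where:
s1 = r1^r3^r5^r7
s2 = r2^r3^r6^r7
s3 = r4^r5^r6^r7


s1=1, s2=0, s3=1

Syndrome = 5 (error at position 5)


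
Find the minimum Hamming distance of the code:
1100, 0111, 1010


Comparing all pairs, minimum distance: 2
Can detect 1 errors, correct 0 errors

2


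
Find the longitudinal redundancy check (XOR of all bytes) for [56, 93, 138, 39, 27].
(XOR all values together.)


XOR chain: 56 ^ 93 ^ 138 ^ 39 ^ 27 = 211

211


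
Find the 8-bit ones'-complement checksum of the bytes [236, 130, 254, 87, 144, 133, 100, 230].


Sum = 1314 mod 256 = 34
Complement = 221

221


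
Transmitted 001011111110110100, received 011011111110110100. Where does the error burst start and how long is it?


XOR: 010000000000000000

Burst at position 1, length 1


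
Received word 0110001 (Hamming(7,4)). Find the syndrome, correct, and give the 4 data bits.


Syndrome = 6: error at position 6

Data: 1011 (corrected bit 6)


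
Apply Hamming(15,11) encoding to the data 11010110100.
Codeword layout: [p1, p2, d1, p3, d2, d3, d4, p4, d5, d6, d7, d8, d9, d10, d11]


Parity bits: p1=1, p2=0, p3=1, p4=1

101110110110100


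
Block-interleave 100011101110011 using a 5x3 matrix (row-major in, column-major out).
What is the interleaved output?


Matrix:
  100
  011
  101
  110
  011
Read columns: 101100101101101

101100101101101


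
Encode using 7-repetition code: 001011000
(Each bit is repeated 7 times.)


Each bit -> 7 copies

000000000000001111111000000011111111111111000000000000000000000


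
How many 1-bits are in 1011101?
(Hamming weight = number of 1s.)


Counting 1s in 1011101

5


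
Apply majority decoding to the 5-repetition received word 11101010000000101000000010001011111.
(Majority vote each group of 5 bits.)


Groups: 11101, 01000, 00001, 01000, 00001, 00010, 11111
Majority votes: 1000001

1000001


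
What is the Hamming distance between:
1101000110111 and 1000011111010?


XOR: 0101011001101
Count of 1s: 7

7


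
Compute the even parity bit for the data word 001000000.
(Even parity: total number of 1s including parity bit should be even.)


Number of 1s in data: 1
Parity bit: 1

1


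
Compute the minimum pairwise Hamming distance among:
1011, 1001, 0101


Comparing all pairs, minimum distance: 1
Can detect 0 errors, correct 0 errors

1


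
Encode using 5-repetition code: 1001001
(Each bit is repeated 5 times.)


Each bit -> 5 copies

11111000000000011111000000000011111


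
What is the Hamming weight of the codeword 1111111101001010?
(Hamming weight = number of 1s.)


Counting 1s in 1111111101001010

11


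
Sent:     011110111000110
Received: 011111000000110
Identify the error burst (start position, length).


XOR: 000001111000000

Burst at position 5, length 4


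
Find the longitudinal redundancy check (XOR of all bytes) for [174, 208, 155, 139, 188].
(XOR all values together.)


XOR chain: 174 ^ 208 ^ 155 ^ 139 ^ 188 = 210

210


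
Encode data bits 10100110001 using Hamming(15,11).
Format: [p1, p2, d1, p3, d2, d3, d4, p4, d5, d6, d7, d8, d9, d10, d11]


Parity bits: p1=1, p2=1, p3=0, p4=1

111001010110001


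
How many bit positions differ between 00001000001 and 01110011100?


XOR: 01111011101
Count of 1s: 8

8


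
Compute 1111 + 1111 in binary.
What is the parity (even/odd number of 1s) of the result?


1111 = 15
1111 = 15
Sum = 30 = 11110
1s count = 4

even parity (4 ones in 11110)


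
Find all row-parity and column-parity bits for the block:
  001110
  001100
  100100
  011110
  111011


Row parities: 10001
Column parities: 000011

Row P: 10001, Col P: 000011, Corner: 0


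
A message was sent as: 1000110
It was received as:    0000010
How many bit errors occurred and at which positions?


XOR: 1000100

2 error(s) at position(s): 0, 4


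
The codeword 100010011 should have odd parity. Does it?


Number of 1s: 4

No, parity error (4 ones)


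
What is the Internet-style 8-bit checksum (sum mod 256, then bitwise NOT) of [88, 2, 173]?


Sum = 263 mod 256 = 7
Complement = 248

248


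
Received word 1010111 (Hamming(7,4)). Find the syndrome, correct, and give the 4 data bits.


Syndrome = 6: error at position 6

Data: 1101 (corrected bit 6)


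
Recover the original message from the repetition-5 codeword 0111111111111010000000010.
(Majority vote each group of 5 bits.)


Groups: 01111, 11111, 11101, 00000, 00010
Majority votes: 11100

11100


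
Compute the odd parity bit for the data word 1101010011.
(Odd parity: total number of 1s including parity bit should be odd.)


Number of 1s in data: 6
Parity bit: 1

1


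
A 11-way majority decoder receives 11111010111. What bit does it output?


Ones: 9 out of 11
Threshold: 6

1 (9/11 voted 1)


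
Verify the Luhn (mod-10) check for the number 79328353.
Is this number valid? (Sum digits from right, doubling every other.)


Luhn sum = 36
36 mod 10 = 6

Invalid (Luhn sum mod 10 = 6)


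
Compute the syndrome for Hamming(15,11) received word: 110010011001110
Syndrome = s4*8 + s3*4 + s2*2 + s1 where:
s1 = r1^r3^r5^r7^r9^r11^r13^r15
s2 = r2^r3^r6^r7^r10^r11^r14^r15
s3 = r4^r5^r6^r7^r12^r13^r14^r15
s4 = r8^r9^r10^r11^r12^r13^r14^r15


s1=0, s2=0, s3=0, s4=1

Syndrome = 8 (error at position 8)


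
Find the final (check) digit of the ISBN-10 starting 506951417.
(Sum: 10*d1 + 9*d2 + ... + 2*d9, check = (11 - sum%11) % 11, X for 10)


Weighted sum: 229
229 mod 11 = 9

Check digit: 2


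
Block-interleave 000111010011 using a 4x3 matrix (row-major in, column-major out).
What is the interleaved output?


Matrix:
  000
  111
  010
  011
Read columns: 010001110101

010001110101


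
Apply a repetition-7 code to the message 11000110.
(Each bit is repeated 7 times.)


Each bit -> 7 copies

11111111111111000000000000000000000111111111111110000000


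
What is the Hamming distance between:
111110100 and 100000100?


XOR: 011110000
Count of 1s: 4

4


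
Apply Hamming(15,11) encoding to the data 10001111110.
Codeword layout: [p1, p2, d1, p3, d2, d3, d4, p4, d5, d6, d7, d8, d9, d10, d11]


Parity bits: p1=0, p2=0, p3=1, p4=0

001100001111110


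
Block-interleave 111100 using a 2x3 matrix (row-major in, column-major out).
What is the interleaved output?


Matrix:
  111
  100
Read columns: 111010

111010


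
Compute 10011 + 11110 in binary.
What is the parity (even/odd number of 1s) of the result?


10011 = 19
11110 = 30
Sum = 49 = 110001
1s count = 3

odd parity (3 ones in 110001)


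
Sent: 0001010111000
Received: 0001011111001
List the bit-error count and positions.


XOR: 0000001000001

2 error(s) at position(s): 6, 12


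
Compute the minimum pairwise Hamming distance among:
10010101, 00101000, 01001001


Comparing all pairs, minimum distance: 3
Can detect 2 errors, correct 1 errors

3


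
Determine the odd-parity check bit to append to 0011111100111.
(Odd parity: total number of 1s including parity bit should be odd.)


Number of 1s in data: 9
Parity bit: 0

0


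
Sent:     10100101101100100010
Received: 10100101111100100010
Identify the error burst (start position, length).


XOR: 00000000010000000000

Burst at position 9, length 1


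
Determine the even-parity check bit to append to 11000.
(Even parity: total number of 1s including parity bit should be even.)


Number of 1s in data: 2
Parity bit: 0

0


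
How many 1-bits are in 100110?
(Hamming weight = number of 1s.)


Counting 1s in 100110

3


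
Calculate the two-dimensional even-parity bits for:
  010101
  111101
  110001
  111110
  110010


Row parities: 11111
Column parities: 010101

Row P: 11111, Col P: 010101, Corner: 1


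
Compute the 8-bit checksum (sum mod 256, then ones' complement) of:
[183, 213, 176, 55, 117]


Sum = 744 mod 256 = 232
Complement = 23

23


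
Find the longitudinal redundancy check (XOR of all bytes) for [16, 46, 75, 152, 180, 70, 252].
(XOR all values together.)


XOR chain: 16 ^ 46 ^ 75 ^ 152 ^ 180 ^ 70 ^ 252 = 227

227


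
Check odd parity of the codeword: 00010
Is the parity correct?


Number of 1s: 1

Yes, parity is correct (1 ones)


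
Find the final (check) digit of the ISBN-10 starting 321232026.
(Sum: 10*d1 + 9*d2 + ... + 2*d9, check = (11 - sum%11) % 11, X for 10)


Weighted sum: 116
116 mod 11 = 6

Check digit: 5


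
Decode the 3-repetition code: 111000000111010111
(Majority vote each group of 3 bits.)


Groups: 111, 000, 000, 111, 010, 111
Majority votes: 100101

100101


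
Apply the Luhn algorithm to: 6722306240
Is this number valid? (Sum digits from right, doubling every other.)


Luhn sum = 35
35 mod 10 = 5

Invalid (Luhn sum mod 10 = 5)


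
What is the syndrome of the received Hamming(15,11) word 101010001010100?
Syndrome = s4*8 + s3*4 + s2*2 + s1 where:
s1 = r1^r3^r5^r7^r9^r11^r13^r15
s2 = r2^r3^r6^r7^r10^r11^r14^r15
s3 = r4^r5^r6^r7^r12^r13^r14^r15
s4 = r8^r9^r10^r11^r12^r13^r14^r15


s1=0, s2=0, s3=0, s4=1

Syndrome = 8 (error at position 8)


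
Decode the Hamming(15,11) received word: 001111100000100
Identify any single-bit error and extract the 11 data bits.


Syndrome = 14: error at position 14

Data: 11110000110 (corrected bit 14)


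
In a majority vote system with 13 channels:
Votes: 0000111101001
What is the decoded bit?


Ones: 6 out of 13
Threshold: 7

0 (6/13 voted 1)


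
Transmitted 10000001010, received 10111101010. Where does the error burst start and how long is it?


XOR: 00111100000

Burst at position 2, length 4


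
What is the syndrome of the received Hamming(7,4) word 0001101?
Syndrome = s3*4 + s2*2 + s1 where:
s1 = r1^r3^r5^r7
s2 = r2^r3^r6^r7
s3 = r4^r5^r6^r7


s1=0, s2=1, s3=1

Syndrome = 6 (error at position 6)


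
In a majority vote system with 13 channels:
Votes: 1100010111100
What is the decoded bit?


Ones: 7 out of 13
Threshold: 7

1 (7/13 voted 1)


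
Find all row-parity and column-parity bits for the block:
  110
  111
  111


Row parities: 011
Column parities: 110

Row P: 011, Col P: 110, Corner: 0


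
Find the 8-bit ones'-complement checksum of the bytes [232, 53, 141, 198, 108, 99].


Sum = 831 mod 256 = 63
Complement = 192

192


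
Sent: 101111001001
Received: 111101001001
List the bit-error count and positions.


XOR: 010010000000

2 error(s) at position(s): 1, 4


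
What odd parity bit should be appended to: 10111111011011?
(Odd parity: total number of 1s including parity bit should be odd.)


Number of 1s in data: 11
Parity bit: 0

0


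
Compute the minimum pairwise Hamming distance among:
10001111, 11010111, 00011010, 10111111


Comparing all pairs, minimum distance: 2
Can detect 1 errors, correct 0 errors

2


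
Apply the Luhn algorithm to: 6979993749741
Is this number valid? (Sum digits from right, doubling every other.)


Luhn sum = 86
86 mod 10 = 6

Invalid (Luhn sum mod 10 = 6)


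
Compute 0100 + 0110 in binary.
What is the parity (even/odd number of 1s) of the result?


0100 = 4
0110 = 6
Sum = 10 = 1010
1s count = 2

even parity (2 ones in 1010)


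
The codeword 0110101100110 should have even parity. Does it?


Number of 1s: 7

No, parity error (7 ones)


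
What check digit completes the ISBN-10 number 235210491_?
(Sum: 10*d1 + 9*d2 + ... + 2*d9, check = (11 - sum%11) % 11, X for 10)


Weighted sum: 152
152 mod 11 = 9

Check digit: 2


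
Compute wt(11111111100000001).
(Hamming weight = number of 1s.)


Counting 1s in 11111111100000001

10


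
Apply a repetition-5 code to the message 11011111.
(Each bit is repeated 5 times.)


Each bit -> 5 copies

1111111111000001111111111111111111111111


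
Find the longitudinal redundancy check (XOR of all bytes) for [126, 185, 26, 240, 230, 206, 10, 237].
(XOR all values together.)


XOR chain: 126 ^ 185 ^ 26 ^ 240 ^ 230 ^ 206 ^ 10 ^ 237 = 226

226


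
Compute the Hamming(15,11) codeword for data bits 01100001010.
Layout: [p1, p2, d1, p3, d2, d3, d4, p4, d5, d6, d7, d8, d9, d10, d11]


Parity bits: p1=1, p2=0, p3=0, p4=0

100011000001010


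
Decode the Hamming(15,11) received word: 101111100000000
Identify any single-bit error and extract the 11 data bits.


Syndrome = 2: error at position 2

Data: 11110000000 (corrected bit 2)


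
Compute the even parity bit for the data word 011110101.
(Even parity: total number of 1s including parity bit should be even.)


Number of 1s in data: 6
Parity bit: 0

0


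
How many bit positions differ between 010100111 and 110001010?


XOR: 100101101
Count of 1s: 5

5


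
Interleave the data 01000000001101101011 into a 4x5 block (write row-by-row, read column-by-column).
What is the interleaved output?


Matrix:
  01000
  00000
  11011
  01011
Read columns: 00101011000000110011

00101011000000110011


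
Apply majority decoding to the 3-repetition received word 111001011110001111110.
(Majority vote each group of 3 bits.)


Groups: 111, 001, 011, 110, 001, 111, 110
Majority votes: 1011011

1011011


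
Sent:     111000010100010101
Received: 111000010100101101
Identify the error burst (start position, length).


XOR: 000000000000111000

Burst at position 12, length 3


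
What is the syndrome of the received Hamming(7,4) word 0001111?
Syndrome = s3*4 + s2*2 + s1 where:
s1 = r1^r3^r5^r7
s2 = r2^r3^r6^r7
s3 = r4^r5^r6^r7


s1=0, s2=0, s3=0

Syndrome = 0 (no error)


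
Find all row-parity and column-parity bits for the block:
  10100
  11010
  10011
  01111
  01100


Row parities: 01100
Column parities: 11110

Row P: 01100, Col P: 11110, Corner: 0


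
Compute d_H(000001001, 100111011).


XOR: 100110010
Count of 1s: 4

4


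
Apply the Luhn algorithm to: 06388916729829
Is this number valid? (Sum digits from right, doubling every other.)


Luhn sum = 81
81 mod 10 = 1

Invalid (Luhn sum mod 10 = 1)


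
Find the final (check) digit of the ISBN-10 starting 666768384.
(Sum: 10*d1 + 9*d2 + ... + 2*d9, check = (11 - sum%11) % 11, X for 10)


Weighted sum: 331
331 mod 11 = 1

Check digit: X


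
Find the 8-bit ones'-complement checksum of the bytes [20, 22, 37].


Sum = 79 mod 256 = 79
Complement = 176

176


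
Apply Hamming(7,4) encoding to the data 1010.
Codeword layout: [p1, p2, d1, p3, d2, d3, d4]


Parity bits: p1=1, p2=0, p3=1

1011010


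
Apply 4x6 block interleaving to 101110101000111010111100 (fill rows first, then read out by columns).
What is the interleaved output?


Matrix:
  101110
  101000
  111010
  111100
Read columns: 111100111111100110100000

111100111111100110100000


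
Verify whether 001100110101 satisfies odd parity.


Number of 1s: 6

No, parity error (6 ones)


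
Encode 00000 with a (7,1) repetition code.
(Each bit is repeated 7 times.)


Each bit -> 7 copies

00000000000000000000000000000000000


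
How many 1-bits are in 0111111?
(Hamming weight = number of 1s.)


Counting 1s in 0111111

6


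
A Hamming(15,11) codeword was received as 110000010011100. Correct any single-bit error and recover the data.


Syndrome = 1: error at position 1

Data: 00000011100 (corrected bit 1)


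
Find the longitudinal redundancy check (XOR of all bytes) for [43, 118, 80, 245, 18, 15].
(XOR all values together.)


XOR chain: 43 ^ 118 ^ 80 ^ 245 ^ 18 ^ 15 = 229

229


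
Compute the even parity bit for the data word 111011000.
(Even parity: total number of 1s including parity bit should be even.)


Number of 1s in data: 5
Parity bit: 1

1


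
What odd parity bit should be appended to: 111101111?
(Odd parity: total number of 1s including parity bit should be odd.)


Number of 1s in data: 8
Parity bit: 1

1


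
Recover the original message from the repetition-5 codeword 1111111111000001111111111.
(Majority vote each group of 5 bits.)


Groups: 11111, 11111, 00000, 11111, 11111
Majority votes: 11011

11011


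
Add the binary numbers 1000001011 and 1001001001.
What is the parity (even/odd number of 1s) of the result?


1000001011 = 523
1001001001 = 585
Sum = 1108 = 10001010100
1s count = 4

even parity (4 ones in 10001010100)


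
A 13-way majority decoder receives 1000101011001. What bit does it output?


Ones: 6 out of 13
Threshold: 7

0 (6/13 voted 1)


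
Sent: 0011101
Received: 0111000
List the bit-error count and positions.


XOR: 0100101

3 error(s) at position(s): 1, 4, 6


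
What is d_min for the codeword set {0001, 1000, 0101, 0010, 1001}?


Comparing all pairs, minimum distance: 1
Can detect 0 errors, correct 0 errors

1


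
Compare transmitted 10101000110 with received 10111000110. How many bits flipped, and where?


XOR: 00010000000

1 error(s) at position(s): 3


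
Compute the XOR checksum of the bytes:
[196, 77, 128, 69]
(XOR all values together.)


XOR chain: 196 ^ 77 ^ 128 ^ 69 = 76

76


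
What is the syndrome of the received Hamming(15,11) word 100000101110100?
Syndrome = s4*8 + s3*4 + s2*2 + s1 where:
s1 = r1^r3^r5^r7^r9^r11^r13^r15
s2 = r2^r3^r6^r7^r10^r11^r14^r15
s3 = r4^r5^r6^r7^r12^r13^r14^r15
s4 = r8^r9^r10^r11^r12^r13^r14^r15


s1=1, s2=1, s3=0, s4=0

Syndrome = 3 (error at position 3)


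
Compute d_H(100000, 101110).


XOR: 001110
Count of 1s: 3

3


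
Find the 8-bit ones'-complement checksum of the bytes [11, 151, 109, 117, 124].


Sum = 512 mod 256 = 0
Complement = 255

255


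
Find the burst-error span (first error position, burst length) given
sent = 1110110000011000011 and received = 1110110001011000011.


XOR: 0000000001000000000

Burst at position 9, length 1


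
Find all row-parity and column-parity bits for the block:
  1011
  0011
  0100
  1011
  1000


Row parities: 10111
Column parities: 1111

Row P: 10111, Col P: 1111, Corner: 0


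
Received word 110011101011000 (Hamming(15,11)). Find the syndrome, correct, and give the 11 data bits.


Syndrome = 9: error at position 9

Data: 01110011000 (corrected bit 9)


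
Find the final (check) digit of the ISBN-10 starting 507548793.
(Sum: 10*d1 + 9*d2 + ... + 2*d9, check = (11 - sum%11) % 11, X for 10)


Weighted sum: 266
266 mod 11 = 2

Check digit: 9


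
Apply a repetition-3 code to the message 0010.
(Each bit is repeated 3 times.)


Each bit -> 3 copies

000000111000


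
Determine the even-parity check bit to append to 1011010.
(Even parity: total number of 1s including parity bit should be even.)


Number of 1s in data: 4
Parity bit: 0

0


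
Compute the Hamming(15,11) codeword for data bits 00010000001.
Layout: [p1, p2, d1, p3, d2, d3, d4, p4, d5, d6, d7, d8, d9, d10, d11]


Parity bits: p1=0, p2=0, p3=0, p4=1

000000110000001


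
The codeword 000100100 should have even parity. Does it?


Number of 1s: 2

Yes, parity is correct (2 ones)


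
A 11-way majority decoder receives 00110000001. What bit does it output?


Ones: 3 out of 11
Threshold: 6

0 (3/11 voted 1)


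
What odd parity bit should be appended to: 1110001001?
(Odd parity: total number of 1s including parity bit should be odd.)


Number of 1s in data: 5
Parity bit: 0

0


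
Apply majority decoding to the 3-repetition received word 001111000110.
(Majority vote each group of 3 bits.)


Groups: 001, 111, 000, 110
Majority votes: 0101

0101


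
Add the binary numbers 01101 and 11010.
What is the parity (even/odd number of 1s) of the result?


01101 = 13
11010 = 26
Sum = 39 = 100111
1s count = 4

even parity (4 ones in 100111)


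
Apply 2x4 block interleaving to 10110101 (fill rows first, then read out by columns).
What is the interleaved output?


Matrix:
  1011
  0101
Read columns: 10011011

10011011


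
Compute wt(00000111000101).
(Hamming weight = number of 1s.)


Counting 1s in 00000111000101

5


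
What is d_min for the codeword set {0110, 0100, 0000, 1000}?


Comparing all pairs, minimum distance: 1
Can detect 0 errors, correct 0 errors

1


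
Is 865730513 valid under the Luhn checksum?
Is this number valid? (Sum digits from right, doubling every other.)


Luhn sum = 34
34 mod 10 = 4

Invalid (Luhn sum mod 10 = 4)


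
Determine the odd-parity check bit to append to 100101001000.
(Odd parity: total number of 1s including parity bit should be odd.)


Number of 1s in data: 4
Parity bit: 1

1


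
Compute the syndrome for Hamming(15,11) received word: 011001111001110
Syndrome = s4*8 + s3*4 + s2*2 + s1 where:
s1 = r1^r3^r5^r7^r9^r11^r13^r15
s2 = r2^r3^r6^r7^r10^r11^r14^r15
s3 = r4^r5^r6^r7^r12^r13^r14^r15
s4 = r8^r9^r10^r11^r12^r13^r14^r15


s1=0, s2=1, s3=1, s4=1

Syndrome = 14 (error at position 14)


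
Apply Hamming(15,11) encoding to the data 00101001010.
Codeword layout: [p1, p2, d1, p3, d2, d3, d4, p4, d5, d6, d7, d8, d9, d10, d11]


Parity bits: p1=1, p2=0, p3=1, p4=1

100101011001010


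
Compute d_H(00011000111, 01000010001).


XOR: 01011010110
Count of 1s: 6

6


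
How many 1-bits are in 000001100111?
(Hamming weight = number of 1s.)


Counting 1s in 000001100111

5


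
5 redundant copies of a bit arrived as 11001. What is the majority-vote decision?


Ones: 3 out of 5
Threshold: 3

1 (3/5 voted 1)


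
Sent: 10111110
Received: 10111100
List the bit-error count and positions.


XOR: 00000010

1 error(s) at position(s): 6


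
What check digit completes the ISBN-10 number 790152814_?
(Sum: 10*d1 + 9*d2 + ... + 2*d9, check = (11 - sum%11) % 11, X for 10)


Weighted sum: 241
241 mod 11 = 10

Check digit: 1


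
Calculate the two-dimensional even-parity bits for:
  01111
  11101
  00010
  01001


Row parities: 0010
Column parities: 11001

Row P: 0010, Col P: 11001, Corner: 1


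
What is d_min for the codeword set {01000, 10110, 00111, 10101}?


Comparing all pairs, minimum distance: 2
Can detect 1 errors, correct 0 errors

2


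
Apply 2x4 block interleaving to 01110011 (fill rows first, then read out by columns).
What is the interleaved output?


Matrix:
  0111
  0011
Read columns: 00101111

00101111


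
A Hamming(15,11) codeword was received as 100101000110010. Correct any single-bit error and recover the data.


Syndrome = 12: error at position 12

Data: 00100111010 (corrected bit 12)


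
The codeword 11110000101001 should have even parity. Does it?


Number of 1s: 7

No, parity error (7 ones)


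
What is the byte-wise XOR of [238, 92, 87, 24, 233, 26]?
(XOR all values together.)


XOR chain: 238 ^ 92 ^ 87 ^ 24 ^ 233 ^ 26 = 14

14


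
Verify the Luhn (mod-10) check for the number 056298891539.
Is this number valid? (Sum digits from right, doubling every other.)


Luhn sum = 65
65 mod 10 = 5

Invalid (Luhn sum mod 10 = 5)


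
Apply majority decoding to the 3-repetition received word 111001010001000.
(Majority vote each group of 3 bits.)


Groups: 111, 001, 010, 001, 000
Majority votes: 10000

10000


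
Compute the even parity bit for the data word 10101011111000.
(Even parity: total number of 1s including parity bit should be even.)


Number of 1s in data: 8
Parity bit: 0

0


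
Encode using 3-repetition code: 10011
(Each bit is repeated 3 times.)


Each bit -> 3 copies

111000000111111


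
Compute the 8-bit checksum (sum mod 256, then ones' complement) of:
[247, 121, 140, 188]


Sum = 696 mod 256 = 184
Complement = 71

71


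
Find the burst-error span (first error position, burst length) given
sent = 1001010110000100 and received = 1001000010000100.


XOR: 0000010100000000

Burst at position 5, length 3


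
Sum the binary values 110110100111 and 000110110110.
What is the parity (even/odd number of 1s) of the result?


110110100111 = 3495
000110110110 = 438
Sum = 3933 = 111101011101
1s count = 9

odd parity (9 ones in 111101011101)
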